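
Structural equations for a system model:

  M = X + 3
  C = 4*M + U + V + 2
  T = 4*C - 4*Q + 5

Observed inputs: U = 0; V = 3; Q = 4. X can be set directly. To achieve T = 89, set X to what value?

Substituting into the C equation gives C = 4*X + 17.
Substituting into the T equation gives T = 16*X + 57.
Solve 16*X + 57 = 89: X = (89 - 57) / 16 = 2.

X = 2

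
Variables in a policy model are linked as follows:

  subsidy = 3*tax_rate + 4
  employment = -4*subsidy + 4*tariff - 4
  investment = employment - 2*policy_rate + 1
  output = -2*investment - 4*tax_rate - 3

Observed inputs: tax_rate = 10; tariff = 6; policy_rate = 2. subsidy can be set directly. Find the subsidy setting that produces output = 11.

Intervening on subsidy fixes its value directly, overriding its dependence on tax_rate.
Substituting into the employment equation gives employment = -4*subsidy + 20.
Substituting into the investment equation gives investment = -4*subsidy + 17.
Substituting into the output equation gives output = 8*subsidy - 77.
Solve 8*subsidy - 77 = 11: subsidy = (11 + 77) / 8 = 11.

subsidy = 11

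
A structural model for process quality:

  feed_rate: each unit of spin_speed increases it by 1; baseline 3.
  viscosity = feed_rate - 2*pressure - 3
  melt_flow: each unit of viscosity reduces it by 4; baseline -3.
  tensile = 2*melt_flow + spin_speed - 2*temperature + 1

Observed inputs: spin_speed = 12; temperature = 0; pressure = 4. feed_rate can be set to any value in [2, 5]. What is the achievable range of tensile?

55 to 79

Intervening on feed_rate fixes its value directly, overriding its dependence on spin_speed.
Substituting into the viscosity equation gives viscosity = feed_rate - 11.
So melt_flow = -4*feed_rate + 41.
This gives tensile = -8*feed_rate + 95.
Linear in feed_rate, so extremes are at the endpoints: feed_rate = 2 gives tensile = 79; feed_rate = 5 gives tensile = 55.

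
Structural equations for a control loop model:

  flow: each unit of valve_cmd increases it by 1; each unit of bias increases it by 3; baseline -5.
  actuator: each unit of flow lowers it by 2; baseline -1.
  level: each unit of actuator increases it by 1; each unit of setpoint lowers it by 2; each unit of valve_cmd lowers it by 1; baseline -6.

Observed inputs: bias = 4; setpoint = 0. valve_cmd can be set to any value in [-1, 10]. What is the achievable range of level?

Substituting into the flow equation gives flow = valve_cmd + 7.
So actuator = -2*valve_cmd - 15.
Substituting into the level equation gives level = -3*valve_cmd - 21.
Linear in valve_cmd, so extremes are at the endpoints: valve_cmd = -1 gives level = -18; valve_cmd = 10 gives level = -51.

-51 to -18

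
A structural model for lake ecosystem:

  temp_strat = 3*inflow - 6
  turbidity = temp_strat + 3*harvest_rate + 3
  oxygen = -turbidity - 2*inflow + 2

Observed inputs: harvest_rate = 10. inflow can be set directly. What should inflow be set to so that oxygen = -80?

inflow = 11

Substituting into the turbidity equation gives turbidity = 3*inflow + 27.
Substituting into the oxygen equation gives oxygen = -5*inflow - 25.
Solve -5*inflow - 25 = -80: inflow = (-80 + 25) / -5 = 11.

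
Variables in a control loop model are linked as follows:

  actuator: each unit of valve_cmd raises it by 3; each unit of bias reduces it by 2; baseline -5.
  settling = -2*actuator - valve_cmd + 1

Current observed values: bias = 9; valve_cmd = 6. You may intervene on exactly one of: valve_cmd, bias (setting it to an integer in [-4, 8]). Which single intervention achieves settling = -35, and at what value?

Intervening on valve_cmd: settling = -7*valve_cmd + 47. Reaching -35 requires valve_cmd = 82/7, not an integer.
Intervening on bias: with other inputs at their observed values, settling = 4*bias - 31. Solving for -35 gives bias = -1, within [-4, 8].

set bias = -1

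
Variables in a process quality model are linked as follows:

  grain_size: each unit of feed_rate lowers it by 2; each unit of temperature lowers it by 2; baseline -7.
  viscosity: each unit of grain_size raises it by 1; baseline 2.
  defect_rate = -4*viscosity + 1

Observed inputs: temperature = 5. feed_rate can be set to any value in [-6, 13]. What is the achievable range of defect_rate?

Substituting into the grain_size equation gives grain_size = -2*feed_rate - 17.
This gives viscosity = -2*feed_rate - 15.
So defect_rate = 8*feed_rate + 61.
Linear in feed_rate, so extremes are at the endpoints: feed_rate = -6 gives defect_rate = 13; feed_rate = 13 gives defect_rate = 165.

13 to 165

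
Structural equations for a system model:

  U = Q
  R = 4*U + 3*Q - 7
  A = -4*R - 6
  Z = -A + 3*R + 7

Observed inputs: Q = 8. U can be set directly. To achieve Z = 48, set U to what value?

U = -3

Intervening on U fixes its value directly, overriding its dependence on Q.
Substituting into the R equation gives R = 4*U + 17.
So A = -16*U - 74.
Substituting into the Z equation gives Z = 28*U + 132.
Solve 28*U + 132 = 48: U = (48 - 132) / 28 = -3.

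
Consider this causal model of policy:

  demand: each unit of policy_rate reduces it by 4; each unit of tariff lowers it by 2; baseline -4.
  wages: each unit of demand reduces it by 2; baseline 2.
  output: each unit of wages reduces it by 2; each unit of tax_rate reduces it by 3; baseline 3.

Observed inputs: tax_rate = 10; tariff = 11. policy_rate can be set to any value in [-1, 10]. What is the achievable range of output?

-295 to -119

Substituting into the demand equation gives demand = -4*policy_rate - 26.
So wages = 8*policy_rate + 54.
So output = -16*policy_rate - 135.
Linear in policy_rate, so extremes are at the endpoints: policy_rate = -1 gives output = -119; policy_rate = 10 gives output = -295.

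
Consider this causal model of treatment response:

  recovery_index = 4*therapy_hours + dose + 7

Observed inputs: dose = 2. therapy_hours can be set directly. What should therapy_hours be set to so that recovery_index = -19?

Substituting into the recovery_index equation gives recovery_index = 4*therapy_hours + 9.
Solve 4*therapy_hours + 9 = -19: therapy_hours = (-19 - 9) / 4 = -7.

therapy_hours = -7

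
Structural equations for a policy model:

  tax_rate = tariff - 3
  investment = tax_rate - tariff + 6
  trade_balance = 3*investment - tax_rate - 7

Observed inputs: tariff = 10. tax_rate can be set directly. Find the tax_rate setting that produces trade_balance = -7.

tax_rate = 6

Intervening on tax_rate fixes its value directly, overriding its dependence on tariff.
Substituting into the investment equation gives investment = tax_rate - 4.
Substituting into the trade_balance equation gives trade_balance = 2*tax_rate - 19.
Solve 2*tax_rate - 19 = -7: tax_rate = (-7 + 19) / 2 = 6.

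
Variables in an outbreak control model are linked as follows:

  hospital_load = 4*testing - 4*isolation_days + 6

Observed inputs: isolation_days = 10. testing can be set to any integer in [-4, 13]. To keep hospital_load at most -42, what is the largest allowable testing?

Substituting into the hospital_load equation gives hospital_load = 4*testing - 34.
Require 4*testing - 34 ≤ -42, so testing ≤ -2.
The largest integer in [-4, 13] satisfying this is -2.

testing = -2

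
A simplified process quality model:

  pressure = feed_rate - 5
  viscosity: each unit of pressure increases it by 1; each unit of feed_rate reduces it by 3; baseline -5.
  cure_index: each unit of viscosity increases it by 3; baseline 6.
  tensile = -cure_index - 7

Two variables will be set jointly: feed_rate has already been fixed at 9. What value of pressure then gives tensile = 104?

With feed_rate held at 9:
Intervening on pressure fixes its value directly, overriding its dependence on feed_rate.
Substituting into the viscosity equation gives viscosity = pressure - 32.
So cure_index = 3*pressure - 90.
This gives tensile = -3*pressure + 83.
Solve -3*pressure + 83 = 104: pressure = (104 - 83) / -3 = -7.

pressure = -7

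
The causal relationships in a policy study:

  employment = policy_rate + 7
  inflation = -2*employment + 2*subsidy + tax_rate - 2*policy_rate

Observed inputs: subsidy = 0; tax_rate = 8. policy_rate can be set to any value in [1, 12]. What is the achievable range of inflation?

Substituting into the inflation equation gives inflation = -4*policy_rate - 6.
Linear in policy_rate, so extremes are at the endpoints: policy_rate = 1 gives inflation = -10; policy_rate = 12 gives inflation = -54.

-54 to -10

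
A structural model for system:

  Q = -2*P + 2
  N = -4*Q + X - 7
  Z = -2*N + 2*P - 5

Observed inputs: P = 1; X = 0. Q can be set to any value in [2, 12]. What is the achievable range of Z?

27 to 107

Intervening on Q fixes its value directly, overriding its dependence on P.
Substituting into the N equation gives N = -4*Q - 7.
Substituting into the Z equation gives Z = 8*Q + 11.
Linear in Q, so extremes are at the endpoints: Q = 2 gives Z = 27; Q = 12 gives Z = 107.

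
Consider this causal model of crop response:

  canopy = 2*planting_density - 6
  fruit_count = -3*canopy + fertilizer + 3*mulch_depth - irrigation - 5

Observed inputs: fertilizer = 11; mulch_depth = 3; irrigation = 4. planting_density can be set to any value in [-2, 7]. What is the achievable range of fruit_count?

Substituting into the fruit_count equation gives fruit_count = -6*planting_density + 29.
Linear in planting_density, so extremes are at the endpoints: planting_density = -2 gives fruit_count = 41; planting_density = 7 gives fruit_count = -13.

-13 to 41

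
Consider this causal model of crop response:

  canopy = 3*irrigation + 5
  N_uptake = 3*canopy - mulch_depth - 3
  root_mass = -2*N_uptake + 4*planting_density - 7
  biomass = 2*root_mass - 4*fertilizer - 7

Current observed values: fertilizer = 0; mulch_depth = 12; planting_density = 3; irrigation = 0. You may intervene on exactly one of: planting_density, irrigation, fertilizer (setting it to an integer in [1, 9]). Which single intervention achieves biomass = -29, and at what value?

set fertilizer = 8

Intervening on planting_density: biomass = 8*planting_density - 21. Reaching -29 requires planting_density = -1, outside [1, 9].
Intervening on irrigation: biomass = -36*irrigation + 3. Reaching -29 requires irrigation = 8/9, not an integer.
Intervening on fertilizer: with other inputs at their observed values, biomass = -4*fertilizer + 3. Solving for -29 gives fertilizer = 8, within [1, 9].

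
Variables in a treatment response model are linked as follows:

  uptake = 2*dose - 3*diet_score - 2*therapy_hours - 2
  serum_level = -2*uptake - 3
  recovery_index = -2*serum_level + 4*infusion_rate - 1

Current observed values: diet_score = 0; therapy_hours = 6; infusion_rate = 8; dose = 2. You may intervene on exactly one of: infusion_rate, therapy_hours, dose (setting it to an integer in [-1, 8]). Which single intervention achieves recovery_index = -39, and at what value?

Intervening on infusion_rate: with other inputs at their observed values, recovery_index = 4*infusion_rate - 35. Solving for -39 gives infusion_rate = -1, within [-1, 8].
Intervening on therapy_hours: recovery_index = -8*therapy_hours + 45. Reaching -39 requires therapy_hours = 21/2, not an integer.
Intervening on dose: recovery_index = 8*dose - 19. Reaching -39 requires dose = -5/2, not an integer.

set infusion_rate = -1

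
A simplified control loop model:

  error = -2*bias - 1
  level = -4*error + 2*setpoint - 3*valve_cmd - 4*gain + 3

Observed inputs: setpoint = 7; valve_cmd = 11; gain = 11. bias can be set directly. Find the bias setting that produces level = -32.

Substituting into the level equation gives level = 8*bias - 56.
Solve 8*bias - 56 = -32: bias = (-32 + 56) / 8 = 3.

bias = 3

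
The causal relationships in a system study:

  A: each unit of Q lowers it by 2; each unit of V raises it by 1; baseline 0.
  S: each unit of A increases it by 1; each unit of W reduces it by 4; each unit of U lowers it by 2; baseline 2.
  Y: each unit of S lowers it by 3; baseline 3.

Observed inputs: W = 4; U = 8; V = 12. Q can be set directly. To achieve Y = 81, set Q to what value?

Q = 4

Substituting into the A equation gives A = -2*Q + 12.
So S = -2*Q - 18.
This gives Y = 6*Q + 57.
Solve 6*Q + 57 = 81: Q = (81 - 57) / 6 = 4.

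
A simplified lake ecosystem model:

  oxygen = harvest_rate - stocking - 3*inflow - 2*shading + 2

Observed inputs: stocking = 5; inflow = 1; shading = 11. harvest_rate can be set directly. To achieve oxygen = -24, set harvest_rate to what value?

harvest_rate = 4

Substituting into the oxygen equation gives oxygen = harvest_rate - 28.
Solve harvest_rate - 28 = -24: harvest_rate = (-24 + 28) / 1 = 4.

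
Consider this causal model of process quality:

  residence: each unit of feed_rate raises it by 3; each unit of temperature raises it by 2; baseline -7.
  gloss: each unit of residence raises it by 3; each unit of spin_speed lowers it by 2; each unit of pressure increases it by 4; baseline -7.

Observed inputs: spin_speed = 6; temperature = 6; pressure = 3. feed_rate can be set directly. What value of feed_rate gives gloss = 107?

feed_rate = 11

Substituting into the residence equation gives residence = 3*feed_rate + 5.
gloss becomes 9*feed_rate + 8.
Solve 9*feed_rate + 8 = 107: feed_rate = (107 - 8) / 9 = 11.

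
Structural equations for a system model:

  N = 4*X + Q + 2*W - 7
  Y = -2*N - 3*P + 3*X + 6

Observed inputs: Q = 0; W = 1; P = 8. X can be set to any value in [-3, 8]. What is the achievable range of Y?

-48 to 7

Substituting into the N equation gives N = 4*X - 5.
Y becomes -5*X - 8.
Linear in X, so extremes are at the endpoints: X = -3 gives Y = 7; X = 8 gives Y = -48.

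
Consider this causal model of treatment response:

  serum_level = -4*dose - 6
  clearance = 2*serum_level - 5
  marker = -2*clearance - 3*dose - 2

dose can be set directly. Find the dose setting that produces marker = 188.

dose = 12

Substituting into the clearance equation gives clearance = -8*dose - 17.
marker becomes 13*dose + 32.
Solve 13*dose + 32 = 188: dose = (188 - 32) / 13 = 12.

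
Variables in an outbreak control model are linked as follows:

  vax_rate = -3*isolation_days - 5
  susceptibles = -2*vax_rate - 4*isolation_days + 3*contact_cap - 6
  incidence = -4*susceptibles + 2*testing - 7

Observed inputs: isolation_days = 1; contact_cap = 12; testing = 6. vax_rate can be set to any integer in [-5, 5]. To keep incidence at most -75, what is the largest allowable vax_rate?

vax_rate = 3

Intervening on vax_rate fixes its value directly, overriding its dependence on isolation_days.
Substituting into the susceptibles equation gives susceptibles = -2*vax_rate + 26.
Substituting into the incidence equation gives incidence = 8*vax_rate - 99.
Require 8*vax_rate - 99 ≤ -75, so vax_rate ≤ 3.
The largest integer in [-5, 5] satisfying this is 3.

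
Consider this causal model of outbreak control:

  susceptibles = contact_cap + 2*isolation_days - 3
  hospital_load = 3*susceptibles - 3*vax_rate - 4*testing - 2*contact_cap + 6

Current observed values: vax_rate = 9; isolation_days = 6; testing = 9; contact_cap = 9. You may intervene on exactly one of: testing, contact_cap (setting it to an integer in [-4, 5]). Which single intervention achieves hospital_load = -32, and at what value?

Intervening on testing: hospital_load = -4*testing + 15. Reaching -32 requires testing = 47/4, not an integer.
Intervening on contact_cap: with other inputs at their observed values, hospital_load = contact_cap - 30. Solving for -32 gives contact_cap = -2, within [-4, 5].

set contact_cap = -2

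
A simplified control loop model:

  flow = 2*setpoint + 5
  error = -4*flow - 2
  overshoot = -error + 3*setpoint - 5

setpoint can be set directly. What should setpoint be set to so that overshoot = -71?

setpoint = -8

Substituting into the error equation gives error = -8*setpoint - 22.
Substituting into the overshoot equation gives overshoot = 11*setpoint + 17.
Solve 11*setpoint + 17 = -71: setpoint = (-71 - 17) / 11 = -8.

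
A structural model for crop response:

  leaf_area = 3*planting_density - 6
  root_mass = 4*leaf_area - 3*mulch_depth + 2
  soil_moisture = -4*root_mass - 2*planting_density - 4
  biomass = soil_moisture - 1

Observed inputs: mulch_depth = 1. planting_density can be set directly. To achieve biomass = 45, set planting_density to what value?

planting_density = 1

Substituting into the root_mass equation gives root_mass = 12*planting_density - 25.
Substituting into the soil_moisture equation gives soil_moisture = -50*planting_density + 96.
So biomass = -50*planting_density + 95.
Solve -50*planting_density + 95 = 45: planting_density = (45 - 95) / -50 = 1.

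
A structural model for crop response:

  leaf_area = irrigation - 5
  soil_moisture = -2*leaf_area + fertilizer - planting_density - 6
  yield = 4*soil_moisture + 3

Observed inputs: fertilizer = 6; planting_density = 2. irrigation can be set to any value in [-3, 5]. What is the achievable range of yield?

Substituting into the soil_moisture equation gives soil_moisture = -2*irrigation + 8.
Substituting into the yield equation gives yield = -8*irrigation + 35.
Linear in irrigation, so extremes are at the endpoints: irrigation = -3 gives yield = 59; irrigation = 5 gives yield = -5.

-5 to 59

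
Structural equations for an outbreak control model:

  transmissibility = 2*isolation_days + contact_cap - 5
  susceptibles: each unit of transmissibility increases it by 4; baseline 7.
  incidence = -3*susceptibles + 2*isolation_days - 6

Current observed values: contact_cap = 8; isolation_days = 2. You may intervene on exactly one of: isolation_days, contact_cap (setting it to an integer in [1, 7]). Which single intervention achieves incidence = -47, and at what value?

Intervening on isolation_days: incidence = -22*isolation_days - 63. Reaching -47 requires isolation_days = -8/11, not an integer.
Intervening on contact_cap: with other inputs at their observed values, incidence = -12*contact_cap - 11. Solving for -47 gives contact_cap = 3, within [1, 7].

set contact_cap = 3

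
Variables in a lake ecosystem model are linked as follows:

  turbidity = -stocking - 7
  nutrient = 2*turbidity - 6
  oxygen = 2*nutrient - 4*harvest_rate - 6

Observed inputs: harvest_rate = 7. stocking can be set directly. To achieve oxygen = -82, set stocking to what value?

Substituting into the nutrient equation gives nutrient = -2*stocking - 20.
So oxygen = -4*stocking - 74.
Solve -4*stocking - 74 = -82: stocking = (-82 + 74) / -4 = 2.

stocking = 2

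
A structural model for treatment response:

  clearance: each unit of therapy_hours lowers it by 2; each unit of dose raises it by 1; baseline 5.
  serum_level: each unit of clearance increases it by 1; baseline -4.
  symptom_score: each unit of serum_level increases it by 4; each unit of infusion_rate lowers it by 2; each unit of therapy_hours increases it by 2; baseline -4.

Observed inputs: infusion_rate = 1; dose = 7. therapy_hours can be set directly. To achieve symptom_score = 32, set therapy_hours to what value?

therapy_hours = -1

Substituting into the clearance equation gives clearance = -2*therapy_hours + 12.
serum_level becomes -2*therapy_hours + 8.
Substituting into the symptom_score equation gives symptom_score = -6*therapy_hours + 26.
Solve -6*therapy_hours + 26 = 32: therapy_hours = (32 - 26) / -6 = -1.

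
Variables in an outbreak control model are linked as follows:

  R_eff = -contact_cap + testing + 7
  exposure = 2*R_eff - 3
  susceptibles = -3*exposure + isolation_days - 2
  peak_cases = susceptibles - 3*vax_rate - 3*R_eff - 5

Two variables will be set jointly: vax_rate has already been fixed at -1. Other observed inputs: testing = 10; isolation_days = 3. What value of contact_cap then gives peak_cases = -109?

With vax_rate held at -1:
Substituting into the R_eff equation gives R_eff = -contact_cap + 17.
Substituting into the exposure equation gives exposure = -2*contact_cap + 31.
Substituting into the susceptibles equation gives susceptibles = 6*contact_cap - 92.
peak_cases becomes 9*contact_cap - 145.
Solve 9*contact_cap - 145 = -109: contact_cap = (-109 + 145) / 9 = 4.

contact_cap = 4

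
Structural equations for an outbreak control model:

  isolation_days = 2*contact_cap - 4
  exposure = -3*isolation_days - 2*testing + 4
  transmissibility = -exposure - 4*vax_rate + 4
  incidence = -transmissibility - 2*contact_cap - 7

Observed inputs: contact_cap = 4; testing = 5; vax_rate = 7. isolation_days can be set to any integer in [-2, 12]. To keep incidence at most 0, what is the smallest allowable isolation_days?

isolation_days = 1

Intervening on isolation_days fixes its value directly, overriding its dependence on contact_cap.
Substituting into the exposure equation gives exposure = -3*isolation_days - 6.
Substituting into the transmissibility equation gives transmissibility = 3*isolation_days - 18.
This gives incidence = -3*isolation_days + 3.
Require -3*isolation_days + 3 ≤ 0, so isolation_days ≥ 1.
The smallest integer in [-2, 12] satisfying this is 1.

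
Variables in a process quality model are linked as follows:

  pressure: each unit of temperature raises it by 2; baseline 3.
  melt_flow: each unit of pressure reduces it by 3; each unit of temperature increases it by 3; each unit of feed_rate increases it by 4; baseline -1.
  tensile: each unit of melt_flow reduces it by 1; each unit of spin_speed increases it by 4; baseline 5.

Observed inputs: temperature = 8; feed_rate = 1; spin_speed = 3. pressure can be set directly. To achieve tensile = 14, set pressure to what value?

Intervening on pressure fixes its value directly, overriding its dependence on temperature.
Substituting into the melt_flow equation gives melt_flow = -3*pressure + 27.
Substituting into the tensile equation gives tensile = 3*pressure - 10.
Solve 3*pressure - 10 = 14: pressure = (14 + 10) / 3 = 8.

pressure = 8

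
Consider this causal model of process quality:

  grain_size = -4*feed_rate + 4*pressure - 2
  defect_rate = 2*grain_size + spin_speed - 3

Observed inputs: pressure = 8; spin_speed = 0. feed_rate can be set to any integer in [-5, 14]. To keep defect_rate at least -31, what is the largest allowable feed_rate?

feed_rate = 11

Substituting into the grain_size equation gives grain_size = -4*feed_rate + 30.
Substituting into the defect_rate equation gives defect_rate = -8*feed_rate + 57.
Require -8*feed_rate + 57 ≥ -31, so feed_rate ≤ 11.
The largest integer in [-5, 14] satisfying this is 11.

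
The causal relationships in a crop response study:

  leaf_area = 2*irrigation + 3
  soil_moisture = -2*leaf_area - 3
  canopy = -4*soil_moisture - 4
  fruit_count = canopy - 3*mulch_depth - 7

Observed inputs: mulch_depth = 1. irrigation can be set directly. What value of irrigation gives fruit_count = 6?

irrigation = -1

Substituting into the soil_moisture equation gives soil_moisture = -4*irrigation - 9.
This gives canopy = 16*irrigation + 32.
This gives fruit_count = 16*irrigation + 22.
Solve 16*irrigation + 22 = 6: irrigation = (6 - 22) / 16 = -1.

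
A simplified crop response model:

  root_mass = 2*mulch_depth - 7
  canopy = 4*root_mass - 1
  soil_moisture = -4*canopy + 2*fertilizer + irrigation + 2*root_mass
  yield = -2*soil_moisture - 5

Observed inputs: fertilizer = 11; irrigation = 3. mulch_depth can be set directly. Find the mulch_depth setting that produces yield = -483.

mulch_depth = -4

Substituting into the canopy equation gives canopy = 8*mulch_depth - 29.
This gives soil_moisture = -28*mulch_depth + 127.
yield becomes 56*mulch_depth - 259.
Solve 56*mulch_depth - 259 = -483: mulch_depth = (-483 + 259) / 56 = -4.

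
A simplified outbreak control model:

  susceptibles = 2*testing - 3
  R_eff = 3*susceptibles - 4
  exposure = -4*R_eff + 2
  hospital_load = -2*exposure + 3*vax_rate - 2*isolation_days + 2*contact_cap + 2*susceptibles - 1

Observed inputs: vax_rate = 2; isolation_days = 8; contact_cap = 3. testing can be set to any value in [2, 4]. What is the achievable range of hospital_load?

-15 to 89

Substituting into the R_eff equation gives R_eff = 6*testing - 13.
This gives exposure = -24*testing + 54.
Substituting into the hospital_load equation gives hospital_load = 52*testing - 119.
Linear in testing, so extremes are at the endpoints: testing = 2 gives hospital_load = -15; testing = 4 gives hospital_load = 89.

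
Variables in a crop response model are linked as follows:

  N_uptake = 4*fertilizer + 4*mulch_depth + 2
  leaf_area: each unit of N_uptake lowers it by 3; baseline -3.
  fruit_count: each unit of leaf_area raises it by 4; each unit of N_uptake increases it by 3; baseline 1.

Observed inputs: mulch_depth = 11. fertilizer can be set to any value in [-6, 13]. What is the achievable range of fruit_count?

Substituting into the N_uptake equation gives N_uptake = 4*fertilizer + 46.
This gives leaf_area = -12*fertilizer - 141.
Substituting into the fruit_count equation gives fruit_count = -36*fertilizer - 425.
Linear in fertilizer, so extremes are at the endpoints: fertilizer = -6 gives fruit_count = -209; fertilizer = 13 gives fruit_count = -893.

-893 to -209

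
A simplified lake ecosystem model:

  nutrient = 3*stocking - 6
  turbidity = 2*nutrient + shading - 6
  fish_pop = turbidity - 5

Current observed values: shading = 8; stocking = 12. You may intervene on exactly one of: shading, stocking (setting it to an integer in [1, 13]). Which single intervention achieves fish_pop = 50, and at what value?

set shading = 1

Intervening on shading: with other inputs at their observed values, fish_pop = shading + 49. Solving for 50 gives shading = 1, within [1, 13].
Intervening on stocking: fish_pop = 6*stocking - 15. Reaching 50 requires stocking = 65/6, not an integer.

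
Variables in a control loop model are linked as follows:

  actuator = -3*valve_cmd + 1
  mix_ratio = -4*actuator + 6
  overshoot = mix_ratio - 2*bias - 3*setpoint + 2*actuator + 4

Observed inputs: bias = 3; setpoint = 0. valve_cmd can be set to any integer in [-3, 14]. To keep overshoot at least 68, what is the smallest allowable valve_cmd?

valve_cmd = 11

Substituting into the mix_ratio equation gives mix_ratio = 12*valve_cmd + 2.
This gives overshoot = 6*valve_cmd + 2.
Require 6*valve_cmd + 2 ≥ 68, so valve_cmd ≥ 11.
The smallest integer in [-3, 14] satisfying this is 11.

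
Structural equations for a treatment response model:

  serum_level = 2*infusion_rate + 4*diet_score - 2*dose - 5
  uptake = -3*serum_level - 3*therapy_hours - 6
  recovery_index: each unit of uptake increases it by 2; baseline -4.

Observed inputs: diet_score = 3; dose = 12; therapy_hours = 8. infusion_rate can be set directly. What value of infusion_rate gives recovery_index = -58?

infusion_rate = 8

Substituting into the serum_level equation gives serum_level = 2*infusion_rate - 17.
So uptake = -6*infusion_rate + 21.
So recovery_index = -12*infusion_rate + 38.
Solve -12*infusion_rate + 38 = -58: infusion_rate = (-58 - 38) / -12 = 8.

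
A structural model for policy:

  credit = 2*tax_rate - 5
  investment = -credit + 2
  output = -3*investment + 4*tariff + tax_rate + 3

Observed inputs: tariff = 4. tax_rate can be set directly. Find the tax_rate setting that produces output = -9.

tax_rate = -1

Substituting into the investment equation gives investment = -2*tax_rate + 7.
Substituting into the output equation gives output = 7*tax_rate - 2.
Solve 7*tax_rate - 2 = -9: tax_rate = (-9 + 2) / 7 = -1.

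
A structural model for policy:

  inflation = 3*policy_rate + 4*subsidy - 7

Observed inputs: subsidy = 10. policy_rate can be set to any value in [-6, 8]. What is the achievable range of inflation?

15 to 57

Substituting into the inflation equation gives inflation = 3*policy_rate + 33.
Linear in policy_rate, so extremes are at the endpoints: policy_rate = -6 gives inflation = 15; policy_rate = 8 gives inflation = 57.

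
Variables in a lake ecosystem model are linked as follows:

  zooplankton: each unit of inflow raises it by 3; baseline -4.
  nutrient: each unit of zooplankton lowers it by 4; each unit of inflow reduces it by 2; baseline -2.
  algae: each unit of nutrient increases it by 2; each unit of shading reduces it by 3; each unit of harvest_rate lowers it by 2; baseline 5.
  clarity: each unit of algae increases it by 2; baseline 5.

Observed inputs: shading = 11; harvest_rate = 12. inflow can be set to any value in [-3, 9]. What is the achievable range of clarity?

-547 to 125

Substituting into the nutrient equation gives nutrient = -14*inflow + 14.
Substituting into the algae equation gives algae = -28*inflow - 24.
Substituting into the clarity equation gives clarity = -56*inflow - 43.
Linear in inflow, so extremes are at the endpoints: inflow = -3 gives clarity = 125; inflow = 9 gives clarity = -547.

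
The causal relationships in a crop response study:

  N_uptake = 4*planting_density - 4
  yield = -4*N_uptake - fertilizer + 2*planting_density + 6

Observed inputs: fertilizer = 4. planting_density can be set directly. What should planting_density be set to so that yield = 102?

planting_density = -6

Substituting into the yield equation gives yield = -14*planting_density + 18.
Solve -14*planting_density + 18 = 102: planting_density = (102 - 18) / -14 = -6.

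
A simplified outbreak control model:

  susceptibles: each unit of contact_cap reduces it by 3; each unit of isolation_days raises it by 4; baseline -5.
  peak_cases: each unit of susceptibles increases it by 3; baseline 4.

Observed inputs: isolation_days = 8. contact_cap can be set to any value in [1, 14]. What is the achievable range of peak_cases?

-41 to 76

Substituting into the susceptibles equation gives susceptibles = -3*contact_cap + 27.
Substituting into the peak_cases equation gives peak_cases = -9*contact_cap + 85.
Linear in contact_cap, so extremes are at the endpoints: contact_cap = 1 gives peak_cases = 76; contact_cap = 14 gives peak_cases = -41.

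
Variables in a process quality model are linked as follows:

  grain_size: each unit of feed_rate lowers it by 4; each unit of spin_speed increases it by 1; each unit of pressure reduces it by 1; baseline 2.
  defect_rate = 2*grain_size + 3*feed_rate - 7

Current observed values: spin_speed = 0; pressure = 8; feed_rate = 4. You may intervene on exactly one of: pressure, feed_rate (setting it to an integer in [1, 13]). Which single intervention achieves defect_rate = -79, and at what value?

set feed_rate = 12

Intervening on pressure: defect_rate = -2*pressure - 23. Reaching -79 requires pressure = 28, outside [1, 13].
Intervening on feed_rate: with other inputs at their observed values, defect_rate = -5*feed_rate - 19. Solving for -79 gives feed_rate = 12, within [1, 13].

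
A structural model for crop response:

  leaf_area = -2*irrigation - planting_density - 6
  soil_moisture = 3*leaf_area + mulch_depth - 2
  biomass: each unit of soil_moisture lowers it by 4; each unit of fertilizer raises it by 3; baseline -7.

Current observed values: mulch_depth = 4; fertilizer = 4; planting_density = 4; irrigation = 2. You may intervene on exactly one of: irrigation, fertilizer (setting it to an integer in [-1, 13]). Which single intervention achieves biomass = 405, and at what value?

Intervening on irrigation: with other inputs at their observed values, biomass = 24*irrigation + 117. Solving for 405 gives irrigation = 12, within [-1, 13].
Intervening on fertilizer: biomass = 3*fertilizer + 153. Reaching 405 requires fertilizer = 84, outside [-1, 13].

set irrigation = 12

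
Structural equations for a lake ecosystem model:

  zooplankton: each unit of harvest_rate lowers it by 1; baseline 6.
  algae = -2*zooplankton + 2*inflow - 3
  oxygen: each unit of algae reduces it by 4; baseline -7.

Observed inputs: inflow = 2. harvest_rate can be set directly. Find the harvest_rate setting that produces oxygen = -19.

Substituting into the algae equation gives algae = 2*harvest_rate - 11.
Substituting into the oxygen equation gives oxygen = -8*harvest_rate + 37.
Solve -8*harvest_rate + 37 = -19: harvest_rate = (-19 - 37) / -8 = 7.

harvest_rate = 7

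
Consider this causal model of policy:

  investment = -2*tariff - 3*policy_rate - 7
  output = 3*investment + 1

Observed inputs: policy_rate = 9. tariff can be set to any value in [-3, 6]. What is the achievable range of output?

-137 to -83

Substituting into the investment equation gives investment = -2*tariff - 34.
Substituting into the output equation gives output = -6*tariff - 101.
Linear in tariff, so extremes are at the endpoints: tariff = -3 gives output = -83; tariff = 6 gives output = -137.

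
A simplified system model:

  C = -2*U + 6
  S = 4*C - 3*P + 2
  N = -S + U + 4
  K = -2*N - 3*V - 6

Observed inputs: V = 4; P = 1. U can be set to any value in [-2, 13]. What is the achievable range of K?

Substituting into the S equation gives S = -8*U + 23.
So N = 9*U - 19.
K becomes -18*U + 20.
Linear in U, so extremes are at the endpoints: U = -2 gives K = 56; U = 13 gives K = -214.

-214 to 56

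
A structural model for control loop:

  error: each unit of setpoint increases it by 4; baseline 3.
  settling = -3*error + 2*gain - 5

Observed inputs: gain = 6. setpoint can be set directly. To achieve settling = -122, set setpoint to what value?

setpoint = 10

Substituting into the settling equation gives settling = -12*setpoint - 2.
Solve -12*setpoint - 2 = -122: setpoint = (-122 + 2) / -12 = 10.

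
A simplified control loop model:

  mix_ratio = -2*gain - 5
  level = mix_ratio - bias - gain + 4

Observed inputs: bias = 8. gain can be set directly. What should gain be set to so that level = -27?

Substituting into the level equation gives level = -3*gain - 9.
Solve -3*gain - 9 = -27: gain = (-27 + 9) / -3 = 6.

gain = 6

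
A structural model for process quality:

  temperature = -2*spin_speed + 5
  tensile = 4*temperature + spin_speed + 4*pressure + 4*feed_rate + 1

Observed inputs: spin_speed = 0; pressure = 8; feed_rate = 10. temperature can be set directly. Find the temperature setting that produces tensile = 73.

Intervening on temperature fixes its value directly, overriding its dependence on spin_speed.
Substituting into the tensile equation gives tensile = 4*temperature + 73.
Solve 4*temperature + 73 = 73: temperature = (73 - 73) / 4 = 0.

temperature = 0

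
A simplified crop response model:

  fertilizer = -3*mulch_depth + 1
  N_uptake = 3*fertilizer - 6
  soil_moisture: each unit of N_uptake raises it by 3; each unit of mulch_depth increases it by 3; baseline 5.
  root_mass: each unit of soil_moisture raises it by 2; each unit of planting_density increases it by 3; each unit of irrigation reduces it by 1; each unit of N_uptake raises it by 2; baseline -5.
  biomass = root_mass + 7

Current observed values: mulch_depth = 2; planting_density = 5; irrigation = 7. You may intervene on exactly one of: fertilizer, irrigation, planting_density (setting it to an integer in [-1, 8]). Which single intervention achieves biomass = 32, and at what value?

Intervening on fertilizer: with other inputs at their observed values, biomass = 24*fertilizer - 16. Solving for 32 gives fertilizer = 2, within [-1, 8].
Intervening on irrigation: biomass = -irrigation - 129. Reaching 32 requires irrigation = -161, outside [-1, 8].
Intervening on planting_density: biomass = 3*planting_density - 151. Reaching 32 requires planting_density = 61, outside [-1, 8].

set fertilizer = 2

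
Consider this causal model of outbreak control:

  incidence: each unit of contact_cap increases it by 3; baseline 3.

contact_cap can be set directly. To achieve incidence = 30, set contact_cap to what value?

contact_cap = 9

Solve 3*contact_cap + 3 = 30: contact_cap = (30 - 3) / 3 = 9.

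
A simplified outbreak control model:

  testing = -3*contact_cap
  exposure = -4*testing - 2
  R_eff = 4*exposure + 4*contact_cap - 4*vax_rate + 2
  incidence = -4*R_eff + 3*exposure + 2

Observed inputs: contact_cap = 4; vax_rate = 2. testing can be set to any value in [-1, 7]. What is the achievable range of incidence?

Intervening on testing fixes its value directly, overriding its dependence on contact_cap.
Substituting into the R_eff equation gives R_eff = -16*testing + 2.
Substituting into the incidence equation gives incidence = 52*testing - 12.
Linear in testing, so extremes are at the endpoints: testing = -1 gives incidence = -64; testing = 7 gives incidence = 352.

-64 to 352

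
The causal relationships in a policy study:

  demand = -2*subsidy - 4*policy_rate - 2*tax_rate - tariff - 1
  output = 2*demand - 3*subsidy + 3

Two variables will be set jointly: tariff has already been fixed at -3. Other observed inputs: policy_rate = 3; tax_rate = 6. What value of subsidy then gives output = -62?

With tariff held at -3:
Substituting into the demand equation gives demand = -2*subsidy - 22.
So output = -7*subsidy - 41.
Solve -7*subsidy - 41 = -62: subsidy = (-62 + 41) / -7 = 3.

subsidy = 3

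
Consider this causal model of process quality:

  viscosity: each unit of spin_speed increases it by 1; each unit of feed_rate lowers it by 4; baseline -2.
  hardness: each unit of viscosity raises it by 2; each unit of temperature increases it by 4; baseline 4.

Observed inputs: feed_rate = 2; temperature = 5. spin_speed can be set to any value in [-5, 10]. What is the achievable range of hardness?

Substituting into the viscosity equation gives viscosity = spin_speed - 10.
So hardness = 2*spin_speed + 4.
Linear in spin_speed, so extremes are at the endpoints: spin_speed = -5 gives hardness = -6; spin_speed = 10 gives hardness = 24.

-6 to 24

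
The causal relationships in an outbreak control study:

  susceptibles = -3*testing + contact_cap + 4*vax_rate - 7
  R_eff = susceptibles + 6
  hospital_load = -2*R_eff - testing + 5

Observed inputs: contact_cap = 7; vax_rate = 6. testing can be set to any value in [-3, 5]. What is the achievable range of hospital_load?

Substituting into the susceptibles equation gives susceptibles = -3*testing + 24.
R_eff becomes -3*testing + 30.
Substituting into the hospital_load equation gives hospital_load = 5*testing - 55.
Linear in testing, so extremes are at the endpoints: testing = -3 gives hospital_load = -70; testing = 5 gives hospital_load = -30.

-70 to -30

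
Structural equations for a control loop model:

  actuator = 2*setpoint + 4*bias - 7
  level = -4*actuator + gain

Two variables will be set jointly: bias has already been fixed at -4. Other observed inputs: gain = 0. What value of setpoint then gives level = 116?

setpoint = -3

With bias held at -4:
Substituting into the actuator equation gives actuator = 2*setpoint - 23.
Substituting into the level equation gives level = -8*setpoint + 92.
Solve -8*setpoint + 92 = 116: setpoint = (116 - 92) / -8 = -3.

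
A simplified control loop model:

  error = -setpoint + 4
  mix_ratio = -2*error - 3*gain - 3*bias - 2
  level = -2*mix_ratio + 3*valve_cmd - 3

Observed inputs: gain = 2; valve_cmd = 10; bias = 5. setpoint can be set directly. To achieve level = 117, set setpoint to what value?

setpoint = -7

Substituting into the mix_ratio equation gives mix_ratio = 2*setpoint - 31.
So level = -4*setpoint + 89.
Solve -4*setpoint + 89 = 117: setpoint = (117 - 89) / -4 = -7.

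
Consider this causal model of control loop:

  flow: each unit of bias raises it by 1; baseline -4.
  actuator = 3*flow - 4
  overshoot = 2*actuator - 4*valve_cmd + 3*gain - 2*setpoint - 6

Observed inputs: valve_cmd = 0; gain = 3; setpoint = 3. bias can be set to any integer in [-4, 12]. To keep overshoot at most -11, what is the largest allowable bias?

Substituting into the actuator equation gives actuator = 3*bias - 16.
Substituting into the overshoot equation gives overshoot = 6*bias - 35.
Require 6*bias - 35 ≤ -11, so bias ≤ 4.
The largest integer in [-4, 12] satisfying this is 4.

bias = 4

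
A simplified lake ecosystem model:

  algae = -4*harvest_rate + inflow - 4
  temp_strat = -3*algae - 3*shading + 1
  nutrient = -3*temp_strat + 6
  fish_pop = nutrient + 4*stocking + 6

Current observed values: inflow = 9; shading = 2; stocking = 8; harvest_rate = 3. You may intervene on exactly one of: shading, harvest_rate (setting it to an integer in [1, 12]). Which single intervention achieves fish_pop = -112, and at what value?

set harvest_rate = 6

Intervening on shading: fish_pop = 9*shading - 22. Reaching -112 requires shading = -10, outside [1, 12].
Intervening on harvest_rate: with other inputs at their observed values, fish_pop = -36*harvest_rate + 104. Solving for -112 gives harvest_rate = 6, within [1, 12].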